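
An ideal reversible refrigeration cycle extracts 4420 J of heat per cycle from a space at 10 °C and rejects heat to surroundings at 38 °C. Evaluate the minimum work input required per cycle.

T_H = 38 °C → 38 + 273.15 = 311.15 K.
T_C = 10 °C → 10 + 273.15 = 283.15 K.
COP_R = T_C/(T_H − T_C) = 283.15/28.00 = 10.1125.
W = Q_C/COP_R = 4420/10.1125 = 437 J.

W_in ≈ 437 J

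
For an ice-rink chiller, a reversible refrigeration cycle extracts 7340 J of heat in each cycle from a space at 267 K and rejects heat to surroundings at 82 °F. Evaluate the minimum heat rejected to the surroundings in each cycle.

T_H = 82 °F → (82 − 32) × 5/9 = 27.78 °C = 300.93 K.
For a reversible cycle Q_H/Q_C = T_H/T_C, so Q_H = Q_C·T_H/T_C = 7340 × 300.93/267.00 = 8273 J.

Q_H ≈ 8273 J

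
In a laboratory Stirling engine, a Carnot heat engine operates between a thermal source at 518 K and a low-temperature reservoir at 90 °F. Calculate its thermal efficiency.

T_C = 90 °F → (90 − 32) × 5/9 = 32.22 °C = 305.37 K.
For a reversible engine, η = 1 − T_C/T_H = 1 − 305.37/518.00 = 0.4105.

η ≈ 0.4105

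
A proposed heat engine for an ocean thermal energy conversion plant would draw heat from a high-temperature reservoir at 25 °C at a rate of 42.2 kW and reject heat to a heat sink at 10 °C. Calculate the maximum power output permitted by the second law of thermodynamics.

Ẇ_max ≈ 2.12 kW

T_H = 25 °C → 25 + 273.15 = 298.15 K.
T_C = 10 °C → 10 + 273.15 = 283.15 K.
The upper bound on efficiency is η_max = 1 − T_C/T_H = 1 − 283.15/298.15 = 0.0503.
W_max = η_max · Q_H = 0.0503 × 42.2 = 2.12 kW.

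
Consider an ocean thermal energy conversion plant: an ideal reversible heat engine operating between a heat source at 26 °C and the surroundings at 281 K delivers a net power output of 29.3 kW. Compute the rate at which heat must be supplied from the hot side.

Q̇_H ≈ 483 kW

T_H = 26 °C → 26 + 273.15 = 299.15 K.
The Carnot efficiency is η = 1 − T_C/T_H = 1 − 281.00/299.15 = 0.0607.
Q_H = W/η = 29.3/0.0607 = 483 kW.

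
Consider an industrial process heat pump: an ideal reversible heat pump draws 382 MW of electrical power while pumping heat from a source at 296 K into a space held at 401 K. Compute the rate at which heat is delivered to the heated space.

Q̇_H ≈ 1460 MW

COP_HP = T_H/(T_H − T_C) = 401.00/105.00 = 3.8190.
Q_H = COP_HP · W = 3.8190 × 382 = 1460 MW.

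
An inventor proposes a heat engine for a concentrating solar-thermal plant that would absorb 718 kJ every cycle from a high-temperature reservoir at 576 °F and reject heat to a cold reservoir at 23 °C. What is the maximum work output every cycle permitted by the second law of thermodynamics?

W_max ≈ 348 kJ

T_H = 576 °F → (576 − 32) × 5/9 = 302.22 °C = 575.37 K.
T_C = 23 °C → 23 + 273.15 = 296.15 K.
The second-law ceiling is the Carnot efficiency, η_max = 1 − T_C/T_H = 1 − 296.15/575.37 = 0.4853.
W_max = η_max · Q_H = 0.4853 × 718 = 348 kJ.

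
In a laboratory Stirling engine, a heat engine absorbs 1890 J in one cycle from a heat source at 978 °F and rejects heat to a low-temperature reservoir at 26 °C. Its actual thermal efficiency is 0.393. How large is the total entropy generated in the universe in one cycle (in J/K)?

T_H = 978 °F → (978 − 32) × 5/9 = 525.56 °C = 798.71 K.
T_C = 26 °C → 26 + 273.15 = 299.15 K.
W = η·Q_H = 0.393 × 1890 = 742.8 J, so Q_C = Q_H − W = 1147 J.
Entropy balance on the reservoirs: −Q_H/T_H = -2.366 J/K, +Q_C/T_C = 3.835 J/K.
ΔS_univ = −Q_H/T_H + Q_C/T_C = 1.47 J/K (> 0, since η = 0.393 < η_Carnot = 0.625).

ΔS_univ ≈ 1.47 J/K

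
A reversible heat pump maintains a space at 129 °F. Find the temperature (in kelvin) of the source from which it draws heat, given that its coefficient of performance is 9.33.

T_C ≈ 292 K

T_H = 129 °F → (129 − 32) × 5/9 = 53.89 °C = 327.04 K.
COP_HP = T_H/(T_H − T_C) ⇒ T_C = T_H·(COP_HP − 1)/COP_HP = 327.04 × (9.33 − 1)/9.33 = 292 K.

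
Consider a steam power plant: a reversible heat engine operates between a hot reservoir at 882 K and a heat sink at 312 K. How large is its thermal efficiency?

η ≈ 0.646

Carnot efficiency: η = 1 − T_C/T_H = 1 − 312.00/882.00 = 0.646.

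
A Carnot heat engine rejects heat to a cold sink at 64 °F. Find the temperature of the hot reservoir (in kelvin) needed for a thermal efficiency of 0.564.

T_C = 64 °F → (64 − 32) × 5/9 = 17.78 °C = 290.93 K.
From η = 1 − T_C/T_H, solving for T_H gives T_H = T_C/(1 − η) = 290.93/(1 − 0.564) = 667 K.

T_H ≈ 667 K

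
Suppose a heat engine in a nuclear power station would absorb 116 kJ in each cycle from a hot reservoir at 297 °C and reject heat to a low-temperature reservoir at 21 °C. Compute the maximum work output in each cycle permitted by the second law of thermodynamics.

T_H = 297 °C → 297 + 273.15 = 570.15 K.
T_C = 21 °C → 21 + 273.15 = 294.15 K.
The second-law ceiling is the Carnot efficiency, η_max = 1 − T_C/T_H = 1 − 294.15/570.15 = 0.4841.
W_max = η_max · Q_H = 0.4841 × 116 = 56.2 kJ.

W_max ≈ 56.2 kJ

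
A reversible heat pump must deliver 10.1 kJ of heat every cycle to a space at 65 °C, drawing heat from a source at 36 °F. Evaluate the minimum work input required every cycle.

W_in ≈ 1.88 kJ

T_H = 65 °C → 65 + 273.15 = 338.15 K.
T_C = 36 °F → (36 − 32) × 5/9 = 2.22 °C = 275.37 K.
Reversible heating COP: COP_HP = T_H/(T_H − T_C) = 338.15/62.78 = 5.3865.
W = Q_H/COP_HP = 10.1/5.3865 = 1.88 kJ.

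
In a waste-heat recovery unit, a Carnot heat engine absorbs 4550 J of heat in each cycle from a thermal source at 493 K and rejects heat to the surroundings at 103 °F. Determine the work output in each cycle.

T_C = 103 °F → (103 − 32) × 5/9 = 39.44 °C = 312.59 K.
Since the cycle is reversible, η = 1 − T_C/T_H = 1 − 312.59/493.00 = 0.3659.
W = η·Q_H = 0.3659 × 4550 = 1670 J.

W ≈ 1670 J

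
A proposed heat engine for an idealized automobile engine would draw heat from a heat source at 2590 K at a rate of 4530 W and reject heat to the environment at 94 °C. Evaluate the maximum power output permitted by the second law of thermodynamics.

T_C = 94 °C → 94 + 273.15 = 367.15 K.
The second-law ceiling is the Carnot efficiency, η_max = 1 − T_C/T_H = 1 − 367.15/2590.00 = 0.8582.
W_max = η_max · Q_H = 0.8582 × 4530 = 3890 W.

Ẇ_max ≈ 3890 W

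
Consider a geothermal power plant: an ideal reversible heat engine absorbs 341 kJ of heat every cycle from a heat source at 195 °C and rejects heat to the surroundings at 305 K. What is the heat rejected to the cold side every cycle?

T_H = 195 °C → 195 + 273.15 = 468.15 K.
The Carnot efficiency is η = 1 − T_C/T_H = 1 − 305.00/468.15 = 0.3485.
For a reversible cycle Q_C/Q_H = T_C/T_H, so Q_C = 341 × 305.00/468.15 = 222.2 kJ.

Q_C ≈ 222.2 kJ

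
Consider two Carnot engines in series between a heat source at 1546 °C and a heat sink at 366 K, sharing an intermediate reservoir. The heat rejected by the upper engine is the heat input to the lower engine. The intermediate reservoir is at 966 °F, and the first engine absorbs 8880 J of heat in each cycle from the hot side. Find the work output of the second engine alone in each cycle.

W₂ ≈ 2080 J

T_H = 1546 °C → 1546 + 273.15 = 1819.15 K.
T_m = 966 °F → (966 − 32) × 5/9 = 518.89 °C = 792.04 K.
Heat entering the second stage: Q_m = Q_H·(T_m/T_H) = 8880 × 792.04/1819.15 = 3870 J.
Second-stage efficiency η₂ = 1 − T_C/T_m = 1 − 366.00/792.04 = 0.5379, so W₂ = η₂·Q_m = 2080 J.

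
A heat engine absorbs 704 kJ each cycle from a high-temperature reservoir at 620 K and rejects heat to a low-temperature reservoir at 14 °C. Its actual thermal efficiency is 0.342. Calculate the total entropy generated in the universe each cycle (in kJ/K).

ΔS_univ ≈ 0.478 kJ/K

T_C = 14 °C → 14 + 273.15 = 287.15 K.
W = η·Q_H = 0.342 × 704 = 240.8 kJ, so Q_C = Q_H − W = 463.2 kJ.
Reservoir entropy changes: ΔS_H = −Q_H/T_H = −704/620.00 = -1.135 kJ/K and ΔS_C = +Q_C/T_C = 463.2/287.15 = 1.613 kJ/K.
ΔS_univ = −Q_H/T_H + Q_C/T_C = 0.478 kJ/K (> 0, since η = 0.342 < η_Carnot = 0.537).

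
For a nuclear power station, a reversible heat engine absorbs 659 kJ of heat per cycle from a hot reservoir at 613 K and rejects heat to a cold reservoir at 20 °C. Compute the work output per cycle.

T_C = 20 °C → 20 + 273.15 = 293.15 K.
The Carnot efficiency is η = 1 − T_C/T_H = 1 − 293.15/613.00 = 0.5218.
W = η·Q_H = 0.5218 × 659 = 344 kJ.

W ≈ 344 kJ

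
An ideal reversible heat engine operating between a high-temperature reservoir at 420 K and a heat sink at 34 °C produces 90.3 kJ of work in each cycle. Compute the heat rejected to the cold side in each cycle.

T_C = 34 °C → 34 + 273.15 = 307.15 K.
Since the cycle is reversible, η = 1 − T_C/T_H = 1 − 307.15/420.00 = 0.2687.
Since Q_C/Q_H = T_C/T_H and Q_H = W/η, Q_C = W·T_C/(T_H − T_C) = 90.3 × 307.15/112.85 = 246 kJ.

Q_C ≈ 246 kJ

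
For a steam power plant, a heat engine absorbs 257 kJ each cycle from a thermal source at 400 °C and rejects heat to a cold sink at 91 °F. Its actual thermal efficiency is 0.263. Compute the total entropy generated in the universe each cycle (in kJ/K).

ΔS_univ ≈ 0.237 kJ/K

T_H = 400 °C → 400 + 273.15 = 673.15 K.
T_C = 91 °F → (91 − 32) × 5/9 = 32.78 °C = 305.93 K.
W = η·Q_H = 0.263 × 257 = 67.59 kJ, so Q_C = Q_H − W = 189.4 kJ.
Reservoir entropy changes: ΔS_H = −Q_H/T_H = −257/673.15 = -0.3818 kJ/K and ΔS_C = +Q_C/T_C = 189.4/305.93 = 0.6191 kJ/K.
ΔS_univ = −Q_H/T_H + Q_C/T_C = 0.237 kJ/K (> 0, since η = 0.263 < η_Carnot = 0.546).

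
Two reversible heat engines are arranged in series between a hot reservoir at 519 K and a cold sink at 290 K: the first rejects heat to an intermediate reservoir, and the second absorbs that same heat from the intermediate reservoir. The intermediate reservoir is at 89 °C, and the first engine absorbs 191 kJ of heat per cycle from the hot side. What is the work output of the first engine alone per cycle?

T_m = 89 °C → 89 + 273.15 = 362.15 K.
First-stage efficiency η₁ = 1 − T_m/T_H = 1 − 362.15/519.00 = 0.3022.
W₁ = η₁·Q_H = 0.3022 × 191 = 57.7 kJ.

W₁ ≈ 57.7 kJ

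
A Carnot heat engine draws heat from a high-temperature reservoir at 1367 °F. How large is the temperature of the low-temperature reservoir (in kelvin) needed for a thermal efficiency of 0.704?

T_C ≈ 300 K

T_H = 1367 °F → (1367 − 32) × 5/9 = 741.67 °C = 1014.82 K.
From η = 1 − T_C/T_H, T_C = T_H·(1 − η) = 1014.82 × (1 − 0.704) = 300 K.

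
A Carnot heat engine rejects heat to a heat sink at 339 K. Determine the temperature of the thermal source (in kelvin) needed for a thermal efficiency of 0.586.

T_H ≈ 819 K

From η = 1 − T_C/T_H, solving for T_H gives T_H = T_C/(1 − η) = 339.00/(1 − 0.586) = 819 K.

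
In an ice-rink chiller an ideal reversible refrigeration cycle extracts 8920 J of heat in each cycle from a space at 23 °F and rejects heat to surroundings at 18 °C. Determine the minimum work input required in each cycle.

W_in ≈ 765 J

T_H = 18 °C → 18 + 273.15 = 291.15 K.
T_C = 23 °F → (23 − 32) × 5/9 = -5.00 °C = 268.15 K.
Carnot COP: COP_R = T_C/(T_H − T_C) = 268.15/23.00 = 11.6587.
W = Q_C/COP_R = 8920/11.6587 = 765 J.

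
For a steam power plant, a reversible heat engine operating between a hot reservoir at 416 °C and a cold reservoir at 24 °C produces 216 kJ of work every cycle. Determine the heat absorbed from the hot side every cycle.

T_H = 416 °C → 416 + 273.15 = 689.15 K.
T_C = 24 °C → 24 + 273.15 = 297.15 K.
For a reversible engine, η = 1 − T_C/T_H = 1 − 297.15/689.15 = 0.5688.
Q_H = W/η = 216/0.5688 = 379.7 kJ.

Q_H ≈ 379.7 kJ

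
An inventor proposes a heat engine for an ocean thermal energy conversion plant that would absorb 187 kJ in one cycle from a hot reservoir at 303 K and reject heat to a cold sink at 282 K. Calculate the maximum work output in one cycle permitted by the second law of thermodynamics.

W_max ≈ 13.0 kJ

By the Carnot theorem, η_max = 1 − T_C/T_H = 1 − 282.00/303.00 = 0.0693.
W_max = η_max · Q_H = 0.0693 × 187 = 13.0 kJ.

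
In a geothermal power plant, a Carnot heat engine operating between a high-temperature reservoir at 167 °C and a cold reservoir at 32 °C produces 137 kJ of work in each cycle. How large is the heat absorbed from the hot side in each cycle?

T_H = 167 °C → 167 + 273.15 = 440.15 K.
T_C = 32 °C → 32 + 273.15 = 305.15 K.
Since the cycle is reversible, η = 1 − T_C/T_H = 1 − 305.15/440.15 = 0.3067.
Q_H = W/η = 137/0.3067 = 446.7 kJ.

Q_H ≈ 446.7 kJ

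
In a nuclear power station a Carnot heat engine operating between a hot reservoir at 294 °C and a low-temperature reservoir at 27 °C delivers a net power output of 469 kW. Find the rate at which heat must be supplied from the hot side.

Q̇_H ≈ 996.2 kW

T_H = 294 °C → 294 + 273.15 = 567.15 K.
T_C = 27 °C → 27 + 273.15 = 300.15 K.
η_rev = 1 − T_C/T_H = 1 − 300.15/567.15 = 0.4708.
Q_H = W/η = 469/0.4708 = 996.2 kW.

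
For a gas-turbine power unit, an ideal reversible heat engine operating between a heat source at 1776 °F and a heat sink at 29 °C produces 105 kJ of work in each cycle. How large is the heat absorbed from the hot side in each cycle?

T_H = 1776 °F → (1776 − 32) × 5/9 = 968.89 °C = 1242.04 K.
T_C = 29 °C → 29 + 273.15 = 302.15 K.
The Carnot efficiency is η = 1 − T_C/T_H = 1 − 302.15/1242.04 = 0.7567.
Q_H = W/η = 105/0.7567 = 138.8 kJ.

Q_H ≈ 138.8 kJ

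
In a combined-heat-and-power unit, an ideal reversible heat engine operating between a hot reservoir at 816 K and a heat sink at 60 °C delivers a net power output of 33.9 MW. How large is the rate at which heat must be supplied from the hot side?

T_C = 60 °C → 60 + 273.15 = 333.15 K.
Since the cycle is reversible, η = 1 − T_C/T_H = 1 − 333.15/816.00 = 0.5917.
Q_H = W/η = 33.9/0.5917 = 57.3 MW.

Q̇_H ≈ 57.3 MW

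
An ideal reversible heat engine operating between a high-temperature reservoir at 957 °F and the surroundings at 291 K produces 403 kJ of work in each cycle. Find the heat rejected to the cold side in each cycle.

T_H = 957 °F → (957 − 32) × 5/9 = 513.89 °C = 787.04 K.
η_rev = 1 − T_C/T_H = 1 − 291.00/787.04 = 0.6303.
Since Q_C/Q_H = T_C/T_H and Q_H = W/η, Q_C = W·T_C/(T_H − T_C) = 403 × 291.00/496.04 = 236 kJ.

Q_C ≈ 236 kJ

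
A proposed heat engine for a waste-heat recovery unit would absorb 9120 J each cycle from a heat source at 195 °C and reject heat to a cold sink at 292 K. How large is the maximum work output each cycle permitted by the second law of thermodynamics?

W_max ≈ 3430 J

T_H = 195 °C → 195 + 273.15 = 468.15 K.
The upper bound on efficiency is η_max = 1 − T_C/T_H = 1 − 292.00/468.15 = 0.3763.
W_max = η_max · Q_H = 0.3763 × 9120 = 3430 J.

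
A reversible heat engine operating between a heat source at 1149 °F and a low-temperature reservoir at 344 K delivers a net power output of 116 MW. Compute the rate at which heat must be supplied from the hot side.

Q̇_H ≈ 188.6 MW

T_H = 1149 °F → (1149 − 32) × 5/9 = 620.56 °C = 893.71 K.
η_rev = 1 − T_C/T_H = 1 − 344.00/893.71 = 0.6151.
Q_H = W/η = 116/0.6151 = 188.6 MW.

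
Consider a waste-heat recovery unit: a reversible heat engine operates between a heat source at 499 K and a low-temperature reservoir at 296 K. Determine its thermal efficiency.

The Carnot efficiency is η = 1 − T_C/T_H = 1 − 296.00/499.00 = 0.407.

η ≈ 0.407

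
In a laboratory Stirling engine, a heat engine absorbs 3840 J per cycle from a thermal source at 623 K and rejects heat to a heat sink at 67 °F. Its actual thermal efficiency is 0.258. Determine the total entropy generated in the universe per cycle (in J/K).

ΔS_univ ≈ 3.574 J/K

T_C = 67 °F → (67 − 32) × 5/9 = 19.44 °C = 292.59 K.
W = η·Q_H = 0.258 × 3840 = 990.7 J, so Q_C = Q_H − W = 2849 J.
Reservoir entropy changes: ΔS_H = −Q_H/T_H = −3840/623.00 = -6.164 J/K and ΔS_C = +Q_C/T_C = 2849/292.59 = 9.738 J/K.
ΔS_univ = −Q_H/T_H + Q_C/T_C = 3.574 J/K (> 0, since η = 0.258 < η_Carnot = 0.530).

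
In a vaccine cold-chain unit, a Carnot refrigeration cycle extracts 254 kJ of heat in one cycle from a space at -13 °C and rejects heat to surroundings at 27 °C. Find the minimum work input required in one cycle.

T_H = 27 °C → 27 + 273.15 = 300.15 K.
T_C = -13 °C → -13 + 273.15 = 260.15 K.
The reversible coefficient of performance is COP_R = T_C/(T_H − T_C) = 260.15/40.00 = 6.5037.
W = Q_C/COP_R = 254/6.5037 = 39.1 kJ.

W_in ≈ 39.1 kJ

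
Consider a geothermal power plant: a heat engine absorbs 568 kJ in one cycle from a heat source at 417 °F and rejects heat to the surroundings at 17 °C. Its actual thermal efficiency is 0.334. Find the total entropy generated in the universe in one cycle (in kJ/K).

T_H = 417 °F → (417 − 32) × 5/9 = 213.89 °C = 487.04 K.
T_C = 17 °C → 17 + 273.15 = 290.15 K.
W = η·Q_H = 0.334 × 568 = 189.7 kJ, so Q_C = Q_H − W = 378.3 kJ.
The hot reservoir loses entropy Q_H/T_H = 568/487.04 = 1.166 kJ/K; the cold reservoir gains Q_C/T_C = 378.3/290.15 = 1.304 kJ/K.
ΔS_univ = −Q_H/T_H + Q_C/T_C = 0.138 kJ/K (> 0, since η = 0.334 < η_Carnot = 0.404).

ΔS_univ ≈ 0.138 kJ/K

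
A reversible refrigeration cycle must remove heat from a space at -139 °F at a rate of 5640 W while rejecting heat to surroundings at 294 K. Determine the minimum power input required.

Ẇ_in ≈ 3670 W

T_C = -139 °F → (-139 − 32) × 5/9 = -95.00 °C = 178.15 K.
For a reversible refrigerator, COP_R = T_C/(T_H − T_C) = 178.15/115.85 = 1.5378.
W = Q_C/COP_R = 5640/1.5378 = 3670 W.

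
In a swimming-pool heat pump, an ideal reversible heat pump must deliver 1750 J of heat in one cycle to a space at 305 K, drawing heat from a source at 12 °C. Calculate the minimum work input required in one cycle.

W_in ≈ 114 J

T_C = 12 °C → 12 + 273.15 = 285.15 K.
The Carnot heat-pump COP is COP_HP = T_H/(T_H − T_C) = 305.00/19.85 = 15.3652.
W = Q_H/COP_HP = 1750/15.3652 = 114 J.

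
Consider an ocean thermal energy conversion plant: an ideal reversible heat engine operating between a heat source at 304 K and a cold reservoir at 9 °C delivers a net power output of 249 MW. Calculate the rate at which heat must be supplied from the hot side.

T_C = 9 °C → 9 + 273.15 = 282.15 K.
The Carnot efficiency is η = 1 − T_C/T_H = 1 − 282.15/304.00 = 0.0719.
Q_H = W/η = 249/0.0719 = 3464 MW.

Q̇_H ≈ 3464 MW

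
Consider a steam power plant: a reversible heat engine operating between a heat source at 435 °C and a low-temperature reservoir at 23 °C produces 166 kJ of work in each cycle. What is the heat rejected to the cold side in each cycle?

T_H = 435 °C → 435 + 273.15 = 708.15 K.
T_C = 23 °C → 23 + 273.15 = 296.15 K.
For a reversible engine, η = 1 − T_C/T_H = 1 − 296.15/708.15 = 0.5818.
Since Q_C/Q_H = T_C/T_H and Q_H = W/η, Q_C = W·T_C/(T_H − T_C) = 166 × 296.15/412.00 = 119.3 kJ.

Q_C ≈ 119.3 kJ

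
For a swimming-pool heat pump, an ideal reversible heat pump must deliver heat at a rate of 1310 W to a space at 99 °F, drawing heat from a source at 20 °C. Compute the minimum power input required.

Ẇ_in ≈ 72.7 W

T_H = 99 °F → (99 − 32) × 5/9 = 37.22 °C = 310.37 K.
T_C = 20 °C → 20 + 273.15 = 293.15 K.
COP_HP = T_H/(T_H − T_C) = 310.37/17.22 = 18.0216.
W = Q_H/COP_HP = 1310/18.0216 = 72.7 W.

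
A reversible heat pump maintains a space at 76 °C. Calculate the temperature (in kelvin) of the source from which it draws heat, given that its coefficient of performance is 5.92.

T_C ≈ 290.2 K

T_H = 76 °C → 76 + 273.15 = 349.15 K.
COP_HP = T_H/(T_H − T_C) ⇒ T_C = T_H·(COP_HP − 1)/COP_HP = 349.15 × (5.92 − 1)/5.92 = 290.2 K.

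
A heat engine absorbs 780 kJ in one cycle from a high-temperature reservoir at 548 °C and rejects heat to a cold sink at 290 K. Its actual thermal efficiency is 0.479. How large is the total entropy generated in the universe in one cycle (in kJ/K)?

T_H = 548 °C → 548 + 273.15 = 821.15 K.
W = η·Q_H = 0.479 × 780 = 373.6 kJ, so Q_C = Q_H − W = 406.4 kJ.
The hot reservoir loses entropy Q_H/T_H = 780/821.15 = 0.9499 kJ/K; the cold reservoir gains Q_C/T_C = 406.4/290.00 = 1.401 kJ/K.
ΔS_univ = −Q_H/T_H + Q_C/T_C = 0.4514 kJ/K (> 0, since η = 0.479 < η_Carnot = 0.647).

ΔS_univ ≈ 0.4514 kJ/K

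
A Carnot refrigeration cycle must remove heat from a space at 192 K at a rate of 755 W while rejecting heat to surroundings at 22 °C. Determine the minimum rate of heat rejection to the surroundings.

T_H = 22 °C → 22 + 273.15 = 295.15 K.
For a reversible cycle Q_H/Q_C = T_H/T_C, so Q_H = Q_C·T_H/T_C = 755 × 295.15/192.00 = 1160 W.

Q̇_H ≈ 1160 W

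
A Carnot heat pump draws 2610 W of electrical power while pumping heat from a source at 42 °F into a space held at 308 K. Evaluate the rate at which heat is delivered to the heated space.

Q̇_H ≈ 27400 W

T_C = 42 °F → (42 − 32) × 5/9 = 5.56 °C = 278.71 K.
The Carnot heat-pump COP is COP_HP = T_H/(T_H − T_C) = 308.00/29.29 = 10.5139.
Q_H = COP_HP · W = 10.5139 × 2610 = 27400 W.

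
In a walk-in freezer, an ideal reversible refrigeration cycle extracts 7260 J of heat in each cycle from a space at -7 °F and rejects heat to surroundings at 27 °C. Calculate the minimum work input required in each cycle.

T_H = 27 °C → 27 + 273.15 = 300.15 K.
T_C = -7 °F → (-7 − 32) × 5/9 = -21.67 °C = 251.48 K.
COP_R = T_C/(T_H − T_C) = 251.48/48.67 = 5.1675.
W = Q_C/COP_R = 7260/5.1675 = 1405 J.

W_in ≈ 1405 J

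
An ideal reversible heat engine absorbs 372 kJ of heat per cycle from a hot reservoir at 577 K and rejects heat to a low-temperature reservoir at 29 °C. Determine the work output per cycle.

W ≈ 177.2 kJ

T_C = 29 °C → 29 + 273.15 = 302.15 K.
Carnot efficiency: η = 1 − T_C/T_H = 1 − 302.15/577.00 = 0.4763.
W = η·Q_H = 0.4763 × 372 = 177.2 kJ.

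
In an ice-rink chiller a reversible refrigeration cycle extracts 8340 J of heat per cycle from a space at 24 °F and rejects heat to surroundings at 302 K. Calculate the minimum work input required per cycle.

T_C = 24 °F → (24 − 32) × 5/9 = -4.44 °C = 268.71 K.
Carnot COP: COP_R = T_C/(T_H − T_C) = 268.71/33.29 = 8.0706.
W = Q_C/COP_R = 8340/8.0706 = 1030 J.

W_in ≈ 1030 J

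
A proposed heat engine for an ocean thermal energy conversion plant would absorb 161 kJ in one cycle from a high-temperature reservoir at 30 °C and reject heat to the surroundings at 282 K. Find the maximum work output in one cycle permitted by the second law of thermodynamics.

W_max ≈ 11.2 kJ

T_H = 30 °C → 30 + 273.15 = 303.15 K.
The upper bound on efficiency is η_max = 1 − T_C/T_H = 1 − 282.00/303.15 = 0.0698.
W_max = η_max · Q_H = 0.0698 × 161 = 11.2 kJ.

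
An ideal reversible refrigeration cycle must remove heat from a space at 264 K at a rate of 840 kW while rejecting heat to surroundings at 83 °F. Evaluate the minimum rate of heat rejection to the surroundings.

Q̇_H ≈ 959.3 kW

T_H = 83 °F → (83 − 32) × 5/9 = 28.33 °C = 301.48 K.
For a reversible cycle Q_H/Q_C = T_H/T_C, so Q_H = Q_C·T_H/T_C = 840 × 301.48/264.00 = 959.3 kW.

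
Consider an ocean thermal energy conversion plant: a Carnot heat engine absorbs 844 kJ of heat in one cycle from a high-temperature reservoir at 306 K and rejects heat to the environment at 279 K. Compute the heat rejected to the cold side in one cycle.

For a reversible engine, η = 1 − T_C/T_H = 1 − 279.00/306.00 = 0.0882.
For a reversible cycle Q_C/Q_H = T_C/T_H, so Q_C = 844 × 279.00/306.00 = 770 kJ.

Q_C ≈ 770 kJ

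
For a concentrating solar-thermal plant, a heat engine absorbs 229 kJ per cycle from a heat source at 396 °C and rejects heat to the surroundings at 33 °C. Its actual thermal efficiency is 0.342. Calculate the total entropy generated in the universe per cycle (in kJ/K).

T_H = 396 °C → 396 + 273.15 = 669.15 K.
T_C = 33 °C → 33 + 273.15 = 306.15 K.
W = η·Q_H = 0.342 × 229 = 78.32 kJ, so Q_C = Q_H − W = 150.7 kJ.
The hot reservoir loses entropy Q_H/T_H = 229/669.15 = 0.3422 kJ/K; the cold reservoir gains Q_C/T_C = 150.7/306.15 = 0.4922 kJ/K.
ΔS_univ = −Q_H/T_H + Q_C/T_C = 0.150 kJ/K (> 0, since η = 0.342 < η_Carnot = 0.542).

ΔS_univ ≈ 0.150 kJ/K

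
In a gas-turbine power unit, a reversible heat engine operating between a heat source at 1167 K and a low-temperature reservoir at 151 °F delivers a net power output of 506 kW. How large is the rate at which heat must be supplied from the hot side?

Q̇_H ≈ 713 kW

T_C = 151 °F → (151 − 32) × 5/9 = 66.11 °C = 339.26 K.
The Carnot efficiency is η = 1 − T_C/T_H = 1 − 339.26/1167.00 = 0.7093.
Q_H = W/η = 506/0.7093 = 713 kW.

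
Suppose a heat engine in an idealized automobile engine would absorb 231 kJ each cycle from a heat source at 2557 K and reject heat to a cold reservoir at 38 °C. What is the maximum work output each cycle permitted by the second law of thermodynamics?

W_max ≈ 203 kJ

T_C = 38 °C → 38 + 273.15 = 311.15 K.
No engine can exceed the Carnot limit: η_max = 1 − T_C/T_H = 1 − 311.15/2557.00 = 0.8783.
W_max = η_max · Q_H = 0.8783 × 231 = 203 kJ.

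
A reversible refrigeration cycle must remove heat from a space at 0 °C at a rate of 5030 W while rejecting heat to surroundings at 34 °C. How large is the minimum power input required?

T_H = 34 °C → 34 + 273.15 = 307.15 K.
T_C = 0 °C → 0 + 273.15 = 273.15 K.
The reversible coefficient of performance is COP_R = T_C/(T_H − T_C) = 273.15/34.00 = 8.0338.
W = Q_C/COP_R = 5030/8.0338 = 626.1 W.

Ẇ_in ≈ 626.1 W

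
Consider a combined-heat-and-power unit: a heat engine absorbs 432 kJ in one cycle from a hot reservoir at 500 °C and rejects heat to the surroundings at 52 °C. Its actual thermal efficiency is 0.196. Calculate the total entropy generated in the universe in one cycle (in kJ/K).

ΔS_univ ≈ 0.509 kJ/K

T_H = 500 °C → 500 + 273.15 = 773.15 K.
T_C = 52 °C → 52 + 273.15 = 325.15 K.
W = η·Q_H = 0.196 × 432 = 84.67 kJ, so Q_C = Q_H − W = 347.3 kJ.
The hot reservoir loses entropy Q_H/T_H = 432/773.15 = 0.5588 kJ/K; the cold reservoir gains Q_C/T_C = 347.3/325.15 = 1.068 kJ/K.
ΔS_univ = −Q_H/T_H + Q_C/T_C = 0.509 kJ/K (> 0, since η = 0.196 < η_Carnot = 0.579).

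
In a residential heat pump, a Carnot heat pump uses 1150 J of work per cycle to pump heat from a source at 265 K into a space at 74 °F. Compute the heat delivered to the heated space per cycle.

T_H = 74 °F → (74 − 32) × 5/9 = 23.33 °C = 296.48 K.
For a reversible heat pump, COP_HP = T_H/(T_H − T_C) = 296.48/31.48 = 9.4172.
Q_H = COP_HP · W = 9.4172 × 1150 = 10800 J.

Q_H ≈ 10800 J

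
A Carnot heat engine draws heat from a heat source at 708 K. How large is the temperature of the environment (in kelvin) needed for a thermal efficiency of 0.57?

T_C ≈ 304 K

From η = 1 − T_C/T_H, T_C = T_H·(1 − η) = 708.00 × (1 − 0.57) = 304 K.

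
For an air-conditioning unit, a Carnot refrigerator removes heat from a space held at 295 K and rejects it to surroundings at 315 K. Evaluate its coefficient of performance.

The reversible coefficient of performance is COP_R = T_C/(T_H − T_C) = 295.00/(315.00 − 295.00) = 14.75.

COP_R ≈ 14.75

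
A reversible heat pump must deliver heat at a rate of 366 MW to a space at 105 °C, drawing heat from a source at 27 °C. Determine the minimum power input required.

T_H = 105 °C → 105 + 273.15 = 378.15 K.
T_C = 27 °C → 27 + 273.15 = 300.15 K.
The Carnot heat-pump COP is COP_HP = T_H/(T_H − T_C) = 378.15/78.00 = 4.8481.
W = Q_H/COP_HP = 366/4.8481 = 75.5 MW.

Ẇ_in ≈ 75.5 MW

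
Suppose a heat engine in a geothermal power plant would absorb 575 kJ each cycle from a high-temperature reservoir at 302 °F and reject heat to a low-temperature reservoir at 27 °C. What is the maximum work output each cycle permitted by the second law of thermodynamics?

T_H = 302 °F → (302 − 32) × 5/9 = 150.00 °C = 423.15 K.
T_C = 27 °C → 27 + 273.15 = 300.15 K.
No engine can exceed the Carnot limit: η_max = 1 − T_C/T_H = 1 − 300.15/423.15 = 0.2907.
W_max = η_max · Q_H = 0.2907 × 575 = 167.1 kJ.

W_max ≈ 167.1 kJ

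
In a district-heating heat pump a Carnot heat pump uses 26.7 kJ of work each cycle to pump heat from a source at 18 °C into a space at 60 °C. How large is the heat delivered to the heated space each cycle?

Q_H ≈ 212 kJ

T_H = 60 °C → 60 + 273.15 = 333.15 K.
T_C = 18 °C → 18 + 273.15 = 291.15 K.
COP_HP = T_H/(T_H − T_C) = 333.15/42.00 = 7.9321.
Q_H = COP_HP · W = 7.9321 × 26.7 = 212 kJ.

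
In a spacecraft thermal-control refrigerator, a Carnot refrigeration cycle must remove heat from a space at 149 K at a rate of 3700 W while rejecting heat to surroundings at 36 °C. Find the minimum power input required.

T_H = 36 °C → 36 + 273.15 = 309.15 K.
Carnot COP: COP_R = T_C/(T_H − T_C) = 149.00/160.15 = 0.9304.
W = Q_C/COP_R = 3700/0.9304 = 3980 W.

Ẇ_in ≈ 3980 W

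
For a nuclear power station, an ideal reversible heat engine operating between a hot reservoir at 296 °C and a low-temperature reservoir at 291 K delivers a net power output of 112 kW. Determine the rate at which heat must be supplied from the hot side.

Q̇_H ≈ 229.2 kW

T_H = 296 °C → 296 + 273.15 = 569.15 K.
For a reversible engine, η = 1 − T_C/T_H = 1 − 291.00/569.15 = 0.4887.
Q_H = W/η = 112/0.4887 = 229.2 kW.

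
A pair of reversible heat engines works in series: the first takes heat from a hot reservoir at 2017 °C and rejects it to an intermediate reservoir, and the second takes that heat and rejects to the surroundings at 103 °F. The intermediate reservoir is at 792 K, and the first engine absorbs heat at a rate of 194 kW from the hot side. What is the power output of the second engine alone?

Ẇ₂ ≈ 40.61 kW

T_H = 2017 °C → 2017 + 273.15 = 2290.15 K.
T_C = 103 °F → (103 − 32) × 5/9 = 39.44 °C = 312.59 K.
Heat entering the second stage: Q_m = Q_H·(T_m/T_H) = 194 × 792.00/2290.15 = 67.09 kW.
Second-stage efficiency η₂ = 1 − T_C/T_m = 1 − 312.59/792.00 = 0.6053, so W₂ = η₂·Q_m = 40.61 kW.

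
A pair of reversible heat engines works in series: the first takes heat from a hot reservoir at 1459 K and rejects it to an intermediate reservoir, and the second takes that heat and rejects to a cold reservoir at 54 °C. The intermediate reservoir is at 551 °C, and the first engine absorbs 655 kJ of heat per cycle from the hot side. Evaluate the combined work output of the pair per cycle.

W_total ≈ 508 kJ

T_C = 54 °C → 54 + 273.15 = 327.15 K.
Two reversible stages in series are equivalent to a single Carnot engine between T_H and T_C, so η_total = 1 − T_C/T_H = 1 − 327.15/1459.00 = 0.7758.
W_total = η_total · Q_H = 0.7758 × 655 = 508 kJ.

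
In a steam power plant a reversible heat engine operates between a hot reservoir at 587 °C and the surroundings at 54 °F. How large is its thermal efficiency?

T_H = 587 °C → 587 + 273.15 = 860.15 K.
T_C = 54 °F → (54 − 32) × 5/9 = 12.22 °C = 285.37 K.
η_rev = 1 − T_C/T_H = 1 − 285.37/860.15 = 0.668.

η ≈ 0.668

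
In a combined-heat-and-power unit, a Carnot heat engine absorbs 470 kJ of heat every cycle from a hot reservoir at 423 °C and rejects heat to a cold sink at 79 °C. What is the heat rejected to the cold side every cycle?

T_H = 423 °C → 423 + 273.15 = 696.15 K.
T_C = 79 °C → 79 + 273.15 = 352.15 K.
η_rev = 1 − T_C/T_H = 1 − 352.15/696.15 = 0.4941.
For a reversible cycle Q_C/Q_H = T_C/T_H, so Q_C = 470 × 352.15/696.15 = 237.8 kJ.

Q_C ≈ 237.8 kJ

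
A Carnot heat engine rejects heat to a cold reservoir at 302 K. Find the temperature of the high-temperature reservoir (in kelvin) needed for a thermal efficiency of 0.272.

T_H ≈ 415 K

From η = 1 − T_C/T_H, solving for T_H gives T_H = T_C/(1 − η) = 302.00/(1 − 0.272) = 415 K.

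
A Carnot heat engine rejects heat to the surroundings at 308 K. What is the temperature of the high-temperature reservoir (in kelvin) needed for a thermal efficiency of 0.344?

From η = 1 − T_C/T_H, solving for T_H gives T_H = T_C/(1 − η) = 308.00/(1 − 0.344) = 470 K.

T_H ≈ 470 K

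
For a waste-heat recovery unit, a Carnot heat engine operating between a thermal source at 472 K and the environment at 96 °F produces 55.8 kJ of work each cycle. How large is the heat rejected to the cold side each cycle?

T_C = 96 °F → (96 − 32) × 5/9 = 35.56 °C = 308.71 K.
η_rev = 1 − T_C/T_H = 1 − 308.71/472.00 = 0.3460.
Since Q_C/Q_H = T_C/T_H and Q_H = W/η, Q_C = W·T_C/(T_H − T_C) = 55.8 × 308.71/163.29 = 105.5 kJ.

Q_C ≈ 105.5 kJ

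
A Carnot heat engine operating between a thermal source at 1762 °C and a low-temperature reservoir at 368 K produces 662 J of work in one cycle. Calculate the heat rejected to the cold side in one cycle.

Q_C ≈ 146 J

T_H = 1762 °C → 1762 + 273.15 = 2035.15 K.
For a reversible engine, η = 1 − T_C/T_H = 1 − 368.00/2035.15 = 0.8192.
Since Q_C/Q_H = T_C/T_H and Q_H = W/η, Q_C = W·T_C/(T_H − T_C) = 662 × 368.00/1667.15 = 146 J.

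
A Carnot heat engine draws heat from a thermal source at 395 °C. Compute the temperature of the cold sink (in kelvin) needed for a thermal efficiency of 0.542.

T_C ≈ 306.0 K

T_H = 395 °C → 395 + 273.15 = 668.15 K.
From η = 1 − T_C/T_H, T_C = T_H·(1 − η) = 668.15 × (1 − 0.542) = 306.0 K.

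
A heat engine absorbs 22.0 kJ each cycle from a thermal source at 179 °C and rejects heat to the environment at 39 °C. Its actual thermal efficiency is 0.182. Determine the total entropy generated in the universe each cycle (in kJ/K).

ΔS_univ ≈ 0.00900 kJ/K

T_H = 179 °C → 179 + 273.15 = 452.15 K.
T_C = 39 °C → 39 + 273.15 = 312.15 K.
W = η·Q_H = 0.182 × 22.0 = 4.004 kJ, so Q_C = Q_H − W = 18.00 kJ.
Reservoir entropy changes: ΔS_H = −Q_H/T_H = −22.0/452.15 = -0.04866 kJ/K and ΔS_C = +Q_C/T_C = 18.00/312.15 = 0.05765 kJ/K.
ΔS_univ = −Q_H/T_H + Q_C/T_C = 0.00900 kJ/K (> 0, since η = 0.182 < η_Carnot = 0.310).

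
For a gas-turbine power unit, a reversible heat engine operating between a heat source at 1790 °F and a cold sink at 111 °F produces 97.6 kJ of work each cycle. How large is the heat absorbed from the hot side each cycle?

Q_H ≈ 131 kJ

T_H = 1790 °F → (1790 − 32) × 5/9 = 976.67 °C = 1249.82 K.
T_C = 111 °F → (111 − 32) × 5/9 = 43.89 °C = 317.04 K.
For a reversible engine, η = 1 − T_C/T_H = 1 − 317.04/1249.82 = 0.7463.
Q_H = W/η = 97.6/0.7463 = 131 kJ.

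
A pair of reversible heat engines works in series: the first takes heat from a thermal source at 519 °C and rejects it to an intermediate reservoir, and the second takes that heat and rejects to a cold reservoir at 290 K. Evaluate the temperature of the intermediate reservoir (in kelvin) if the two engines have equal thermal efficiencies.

T_m ≈ 479.3 K

T_H = 519 °C → 519 + 273.15 = 792.15 K.
Equal efficiencies require 1 − T_m/T_H = 1 − T_C/T_m, i.e. T_m/T_H = T_C/T_m, so T_m = √(T_H·T_C) = √(792.15 × 290.00) = 479.3 K.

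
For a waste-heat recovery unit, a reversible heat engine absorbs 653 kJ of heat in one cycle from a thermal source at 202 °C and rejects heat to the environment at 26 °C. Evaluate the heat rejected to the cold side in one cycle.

T_H = 202 °C → 202 + 273.15 = 475.15 K.
T_C = 26 °C → 26 + 273.15 = 299.15 K.
For a reversible engine, η = 1 − T_C/T_H = 1 − 299.15/475.15 = 0.3704.
For a reversible cycle Q_C/Q_H = T_C/T_H, so Q_C = 653 × 299.15/475.15 = 411 kJ.

Q_C ≈ 411 kJ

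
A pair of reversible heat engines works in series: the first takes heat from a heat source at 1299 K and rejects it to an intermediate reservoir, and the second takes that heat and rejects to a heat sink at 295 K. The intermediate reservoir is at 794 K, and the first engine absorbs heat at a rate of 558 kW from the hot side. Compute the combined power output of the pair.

Ẇ_total ≈ 431.3 kW

Two reversible stages in series are equivalent to a single Carnot engine between T_H and T_C, so η_total = 1 − T_C/T_H = 1 − 295.00/1299.00 = 0.7729.
W_total = η_total · Q_H = 0.7729 × 558 = 431.3 kW.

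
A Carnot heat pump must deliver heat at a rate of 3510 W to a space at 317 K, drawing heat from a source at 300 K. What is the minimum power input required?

Ẇ_in ≈ 188 W

Reversible heating COP: COP_HP = T_H/(T_H − T_C) = 317.00/17.00 = 18.6471.
W = Q_H/COP_HP = 3510/18.6471 = 188 W.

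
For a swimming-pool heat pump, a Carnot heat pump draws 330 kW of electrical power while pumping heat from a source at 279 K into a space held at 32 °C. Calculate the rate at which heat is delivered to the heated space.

Q̇_H ≈ 3850 kW

T_H = 32 °C → 32 + 273.15 = 305.15 K.
COP_HP = T_H/(T_H − T_C) = 305.15/26.15 = 11.6692.
Q_H = COP_HP · W = 11.6692 × 330 = 3850 kW.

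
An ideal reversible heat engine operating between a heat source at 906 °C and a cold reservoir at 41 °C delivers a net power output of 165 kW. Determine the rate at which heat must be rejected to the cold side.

T_H = 906 °C → 906 + 273.15 = 1179.15 K.
T_C = 41 °C → 41 + 273.15 = 314.15 K.
For a reversible engine, η = 1 − T_C/T_H = 1 − 314.15/1179.15 = 0.7336.
Since Q_C/Q_H = T_C/T_H and Q_H = W/η, Q_C = W·T_C/(T_H − T_C) = 165 × 314.15/865.00 = 59.9 kW.

Q̇_C ≈ 59.9 kW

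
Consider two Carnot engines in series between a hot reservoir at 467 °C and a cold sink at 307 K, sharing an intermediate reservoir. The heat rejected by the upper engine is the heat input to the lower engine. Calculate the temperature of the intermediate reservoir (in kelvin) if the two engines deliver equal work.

T_m ≈ 524 K

T_H = 467 °C → 467 + 273.15 = 740.15 K.
For reversible stages Q_m = Q_H·(T_m/T_H). Setting W₁ = Q_H(1 − T_m/T_H) equal to W₂ = Q_m(1 − T_C/T_m) = Q_H·(T_m − T_C)/T_H gives T_H − T_m = T_m − T_C, so T_m = (T_H + T_C)/2 = (740.15 + 307.00)/2 = 524 K.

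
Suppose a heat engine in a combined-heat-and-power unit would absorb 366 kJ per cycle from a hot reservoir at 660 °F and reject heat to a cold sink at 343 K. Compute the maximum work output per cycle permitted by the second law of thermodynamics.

T_H = 660 °F → (660 − 32) × 5/9 = 348.89 °C = 622.04 K.
The second-law ceiling is the Carnot efficiency, η_max = 1 − T_C/T_H = 1 − 343.00/622.04 = 0.4486.
W_max = η_max · Q_H = 0.4486 × 366 = 164 kJ.

W_max ≈ 164 kJ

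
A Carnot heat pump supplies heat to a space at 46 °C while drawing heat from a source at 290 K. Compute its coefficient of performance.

T_H = 46 °C → 46 + 273.15 = 319.15 K.
COP_HP = T_H/(T_H − T_C) = 319.15/(319.15 − 290.00) = 10.9.

COP_HP ≈ 10.9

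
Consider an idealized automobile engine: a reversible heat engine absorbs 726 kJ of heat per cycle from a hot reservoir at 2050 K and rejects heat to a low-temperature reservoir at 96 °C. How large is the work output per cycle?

T_C = 96 °C → 96 + 273.15 = 369.15 K.
Carnot efficiency: η = 1 − T_C/T_H = 1 − 369.15/2050.00 = 0.8199.
W = η·Q_H = 0.8199 × 726 = 595 kJ.

W ≈ 595 kJ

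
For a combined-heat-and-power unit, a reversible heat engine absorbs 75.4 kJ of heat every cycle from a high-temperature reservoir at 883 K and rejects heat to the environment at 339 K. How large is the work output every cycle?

Carnot efficiency: η = 1 − T_C/T_H = 1 − 339.00/883.00 = 0.6161.
W = η·Q_H = 0.6161 × 75.4 = 46.45 kJ.

W ≈ 46.45 kJ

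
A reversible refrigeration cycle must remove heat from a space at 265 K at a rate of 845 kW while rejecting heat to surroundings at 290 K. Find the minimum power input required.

The reversible coefficient of performance is COP_R = T_C/(T_H − T_C) = 265.00/25.00 = 10.6000.
W = Q_C/COP_R = 845/10.6000 = 79.7 kW.

Ẇ_in ≈ 79.7 kW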